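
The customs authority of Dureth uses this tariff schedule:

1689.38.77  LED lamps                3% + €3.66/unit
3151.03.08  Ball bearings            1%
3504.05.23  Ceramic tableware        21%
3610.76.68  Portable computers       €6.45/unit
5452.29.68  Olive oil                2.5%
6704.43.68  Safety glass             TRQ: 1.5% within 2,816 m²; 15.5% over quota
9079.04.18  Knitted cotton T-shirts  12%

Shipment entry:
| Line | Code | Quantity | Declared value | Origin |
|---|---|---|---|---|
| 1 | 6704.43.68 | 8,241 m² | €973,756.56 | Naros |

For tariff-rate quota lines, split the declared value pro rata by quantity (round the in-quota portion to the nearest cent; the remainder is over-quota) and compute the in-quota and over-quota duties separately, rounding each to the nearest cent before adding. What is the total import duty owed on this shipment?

Line 1 (6704.43.68, Naros, 8,241 m², €973,756.56):
Code 6704.43.68 is under a tariff-rate quota (threshold 2,816 m²). In-quota: 2,816 m² at 1.5%; over-quota: 5,425 m² at 15.5%.
Pro-rata value split: in-quota = €973,756.56 × 2,816/8,241 = €332,738.56; over-quota = €973,756.56 − €332,738.56 = €641,018.00.
In-quota duty = €332,738.56 × 1.5% = €4,991.08. Over-quota duty = €641,018.00 × 15.5% = €99,357.79.
Line duty = €4,991.08 + €99,357.79 = €104,348.87.

€104,348.87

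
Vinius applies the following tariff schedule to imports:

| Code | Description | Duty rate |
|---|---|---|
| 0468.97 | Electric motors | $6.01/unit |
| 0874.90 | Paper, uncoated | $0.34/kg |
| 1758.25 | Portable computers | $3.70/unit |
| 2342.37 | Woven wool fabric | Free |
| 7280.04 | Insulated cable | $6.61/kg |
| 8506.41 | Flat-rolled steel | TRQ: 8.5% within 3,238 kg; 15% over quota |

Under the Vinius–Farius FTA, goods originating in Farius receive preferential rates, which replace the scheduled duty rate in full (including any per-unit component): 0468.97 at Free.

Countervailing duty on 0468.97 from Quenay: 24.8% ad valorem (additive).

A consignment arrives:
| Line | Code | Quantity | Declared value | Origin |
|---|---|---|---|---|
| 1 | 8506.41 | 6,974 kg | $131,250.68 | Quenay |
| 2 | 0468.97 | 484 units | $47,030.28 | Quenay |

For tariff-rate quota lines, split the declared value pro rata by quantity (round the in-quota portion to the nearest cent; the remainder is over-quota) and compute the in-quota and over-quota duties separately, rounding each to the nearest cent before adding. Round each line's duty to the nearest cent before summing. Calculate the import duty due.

Line 1 (8506.41, Quenay, 6,974 kg, $131,250.68):
Code 8506.41 is under a tariff-rate quota (threshold 3,238 kg). In-quota: 3,238 kg at 8.5%; over-quota: 3,736 kg at 15%.
Pro-rata value split: in-quota = $131,250.68 × 3,238/6,974 = $60,939.16; over-quota = $131,250.68 − $60,939.16 = $70,311.52.
In-quota duty = $60,939.16 × 8.5% = $5,179.83. Over-quota duty = $70,311.52 × 15% = $10,546.73.
Line duty = $5,179.83 + $10,546.73 = $15,726.56.
Line 2 (0468.97, Quenay, 484 units, $47,030.28):
Base rate for 0468.97 is $6.01/unit.
0468.97 has an FTA preferential rate, but origin Quenay is not Farius; base rate stands.
Additional duty on 0468.97 from Quenay: +24.8% ad valorem. Applied ad valorem rate = 24.8%.
Duty = $47,030.28 × 24.8% + 484 × $6.01 = $14,572.35.
Total = $15,726.56 + $14,572.35 = $30,298.91.

$30,298.91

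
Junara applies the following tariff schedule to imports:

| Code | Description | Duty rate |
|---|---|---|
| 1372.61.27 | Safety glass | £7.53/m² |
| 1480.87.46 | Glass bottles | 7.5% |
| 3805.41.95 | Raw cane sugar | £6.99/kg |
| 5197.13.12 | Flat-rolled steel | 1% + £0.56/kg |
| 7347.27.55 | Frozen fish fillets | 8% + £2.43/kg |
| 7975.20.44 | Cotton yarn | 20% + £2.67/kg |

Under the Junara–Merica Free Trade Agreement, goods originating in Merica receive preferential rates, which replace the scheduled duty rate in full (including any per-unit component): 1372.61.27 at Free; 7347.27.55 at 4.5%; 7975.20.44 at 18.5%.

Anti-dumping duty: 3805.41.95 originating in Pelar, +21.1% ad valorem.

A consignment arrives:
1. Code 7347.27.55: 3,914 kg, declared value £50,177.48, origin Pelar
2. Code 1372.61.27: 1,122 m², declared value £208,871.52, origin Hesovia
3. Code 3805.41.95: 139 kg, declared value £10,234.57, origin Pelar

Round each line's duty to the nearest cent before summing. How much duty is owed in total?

£25,104.98

Line 1 (7347.27.55, Pelar, 3,914 kg, £50,177.48):
Base rate for 7347.27.55 is 8% + £2.43/kg.
7347.27.55 has an FTA preferential rate, but origin Pelar is not Merica; base rate stands.
Duty = £50,177.48 × 8% + 3,914 × £2.43 = £13,525.22.
Line 2 (1372.61.27, Hesovia, 1,122 m², £208,871.52):
Base rate for 1372.61.27 is £7.53/m².
1372.61.27 has an FTA preferential rate, but origin Hesovia is not Merica; base rate stands.
Duty = 1,122 × £7.53 = £8,448.66.
Line 3 (3805.41.95, Pelar, 139 kg, £10,234.57):
Base rate for 3805.41.95 is £6.99/kg.
Additional duty on 3805.41.95 from Pelar: +21.1% ad valorem. Applied ad valorem rate = 21.1%.
Duty = £10,234.57 × 21.1% + 139 × £6.99 = £3,131.10.
Total = £13,525.22 + £8,448.66 + £3,131.10 = £25,104.98.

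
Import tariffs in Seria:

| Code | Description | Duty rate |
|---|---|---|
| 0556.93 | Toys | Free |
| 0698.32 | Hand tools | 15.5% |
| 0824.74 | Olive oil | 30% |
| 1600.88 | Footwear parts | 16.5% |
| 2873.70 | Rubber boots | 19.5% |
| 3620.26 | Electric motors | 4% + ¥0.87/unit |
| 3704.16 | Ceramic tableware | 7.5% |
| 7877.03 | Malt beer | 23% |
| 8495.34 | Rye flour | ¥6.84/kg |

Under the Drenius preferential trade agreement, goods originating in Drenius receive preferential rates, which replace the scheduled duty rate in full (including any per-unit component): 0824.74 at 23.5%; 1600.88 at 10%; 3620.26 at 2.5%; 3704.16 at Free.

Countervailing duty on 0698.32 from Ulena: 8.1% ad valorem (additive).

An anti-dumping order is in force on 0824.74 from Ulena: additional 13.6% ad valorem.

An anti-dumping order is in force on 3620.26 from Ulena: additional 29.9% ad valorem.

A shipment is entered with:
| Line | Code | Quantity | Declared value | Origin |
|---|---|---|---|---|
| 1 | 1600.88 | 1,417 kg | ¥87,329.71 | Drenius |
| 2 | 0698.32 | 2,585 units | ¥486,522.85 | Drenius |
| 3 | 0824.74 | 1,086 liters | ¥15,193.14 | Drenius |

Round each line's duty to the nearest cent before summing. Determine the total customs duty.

Line 1 (1600.88, Drenius, 1,417 kg, ¥87,329.71):
Base rate for 1600.88 is 16.5%.
Origin Drenius qualifies under the Seria–Drenius agreement and 1600.88 is covered: preferential rate 10% applies instead.
Duty = ¥87,329.71 × 10% = ¥8,732.97.
Line 2 (0698.32, Drenius, 2,585 units, ¥486,522.85):
Base rate for 0698.32 is 15.5%.
Origin Drenius is the FTA partner but 0698.32 is not on the preference list; base rate stands.
The additional-duty order on 0698.32 targets Ulena, not Drenius; it does not apply.
Duty = ¥486,522.85 × 15.5% = ¥75,411.04.
Line 3 (0824.74, Drenius, 1,086 liters, ¥15,193.14):
Base rate for 0824.74 is 30%.
Origin Drenius qualifies under the Seria–Drenius agreement and 0824.74 is covered: preferential rate 23.5% applies instead.
The additional-duty order on 0824.74 targets Ulena, not Drenius; it does not apply.
Duty = ¥15,193.14 × 23.5% = ¥3,570.39.
Total = ¥8,732.97 + ¥75,411.04 + ¥3,570.39 = ¥87,714.40.

¥87,714.40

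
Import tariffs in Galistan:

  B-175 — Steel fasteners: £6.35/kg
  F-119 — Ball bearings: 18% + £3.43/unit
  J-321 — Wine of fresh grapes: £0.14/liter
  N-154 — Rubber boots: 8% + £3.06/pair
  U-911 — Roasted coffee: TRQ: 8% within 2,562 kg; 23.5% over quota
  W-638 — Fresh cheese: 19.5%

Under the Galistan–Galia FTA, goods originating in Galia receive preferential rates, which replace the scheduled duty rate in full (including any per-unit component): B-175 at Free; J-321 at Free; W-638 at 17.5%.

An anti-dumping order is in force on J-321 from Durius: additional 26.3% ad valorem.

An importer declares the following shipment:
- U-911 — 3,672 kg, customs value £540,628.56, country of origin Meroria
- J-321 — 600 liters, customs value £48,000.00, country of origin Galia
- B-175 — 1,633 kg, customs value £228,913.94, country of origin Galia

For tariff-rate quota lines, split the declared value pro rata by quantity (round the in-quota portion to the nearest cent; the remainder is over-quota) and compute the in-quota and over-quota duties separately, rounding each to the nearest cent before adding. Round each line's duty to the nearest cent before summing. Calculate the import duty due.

Line 1 (U-911, Meroria, 3,672 kg, £540,628.56):
Code U-911 is under a tariff-rate quota (threshold 2,562 kg). In-quota: 2,562 kg at 8%; over-quota: 1,110 kg at 23.5%.
Pro-rata value split: in-quota = £540,628.56 × 2,562/3,672 = £377,203.26; over-quota = £540,628.56 − £377,203.26 = £163,425.30.
In-quota duty = £377,203.26 × 8% = £30,176.26. Over-quota duty = £163,425.30 × 23.5% = £38,404.95.
Line duty = £30,176.26 + £38,404.95 = £68,581.21.
Line 2 (J-321, Galia, 600 liters, £48,000.00):
Base rate for J-321 is £0.14/liter.
Origin Galia qualifies under the Galistan–Galia agreement and J-321 is covered: preferential rate Free applies instead.
The additional-duty order on J-321 targets Durius, not Galia; it does not apply.
Duty = £48,000.00 × 0% = £0.00.
Line 3 (B-175, Galia, 1,633 kg, £228,913.94):
Base rate for B-175 is £6.35/kg.
Origin Galia qualifies under the Galistan–Galia agreement and B-175 is covered: preferential rate Free applies instead.
Duty = £228,913.94 × 0% = £0.00.
Total = £68,581.21 + £0.00 + £0.00 = £68,581.21.

£68,581.21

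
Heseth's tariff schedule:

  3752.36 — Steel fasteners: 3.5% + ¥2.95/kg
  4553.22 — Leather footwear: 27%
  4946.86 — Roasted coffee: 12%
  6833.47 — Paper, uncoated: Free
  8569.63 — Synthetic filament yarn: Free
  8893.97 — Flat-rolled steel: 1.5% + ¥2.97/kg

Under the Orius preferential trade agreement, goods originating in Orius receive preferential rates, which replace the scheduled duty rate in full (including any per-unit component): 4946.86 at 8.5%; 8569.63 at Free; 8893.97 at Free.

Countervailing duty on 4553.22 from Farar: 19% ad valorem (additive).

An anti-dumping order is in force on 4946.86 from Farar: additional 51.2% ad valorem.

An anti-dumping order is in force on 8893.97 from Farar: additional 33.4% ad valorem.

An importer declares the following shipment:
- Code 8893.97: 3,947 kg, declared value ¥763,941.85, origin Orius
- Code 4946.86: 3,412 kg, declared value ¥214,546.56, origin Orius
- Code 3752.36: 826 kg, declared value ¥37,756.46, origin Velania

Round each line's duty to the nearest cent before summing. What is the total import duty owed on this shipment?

Line 1 (8893.97, Orius, 3,947 kg, ¥763,941.85):
Base rate for 8893.97 is 1.5% + ¥2.97/kg.
Origin Orius qualifies under the Heseth–Orius agreement and 8893.97 is covered: preferential rate Free applies instead.
The additional-duty order on 8893.97 targets Farar, not Orius; it does not apply.
Duty = ¥763,941.85 × 0% = ¥0.00.
Line 2 (4946.86, Orius, 3,412 kg, ¥214,546.56):
Base rate for 4946.86 is 12%.
Origin Orius qualifies under the Heseth–Orius agreement and 4946.86 is covered: preferential rate 8.5% applies instead.
The additional-duty order on 4946.86 targets Farar, not Orius; it does not apply.
Duty = ¥214,546.56 × 8.5% = ¥18,236.46.
Line 3 (3752.36, Velania, 826 kg, ¥37,756.46):
Base rate for 3752.36 is 3.5% + ¥2.95/kg.
Duty = ¥37,756.46 × 3.5% + 826 × ¥2.95 = ¥3,758.18.
Total = ¥0.00 + ¥18,236.46 + ¥3,758.18 = ¥21,994.64.

¥21,994.64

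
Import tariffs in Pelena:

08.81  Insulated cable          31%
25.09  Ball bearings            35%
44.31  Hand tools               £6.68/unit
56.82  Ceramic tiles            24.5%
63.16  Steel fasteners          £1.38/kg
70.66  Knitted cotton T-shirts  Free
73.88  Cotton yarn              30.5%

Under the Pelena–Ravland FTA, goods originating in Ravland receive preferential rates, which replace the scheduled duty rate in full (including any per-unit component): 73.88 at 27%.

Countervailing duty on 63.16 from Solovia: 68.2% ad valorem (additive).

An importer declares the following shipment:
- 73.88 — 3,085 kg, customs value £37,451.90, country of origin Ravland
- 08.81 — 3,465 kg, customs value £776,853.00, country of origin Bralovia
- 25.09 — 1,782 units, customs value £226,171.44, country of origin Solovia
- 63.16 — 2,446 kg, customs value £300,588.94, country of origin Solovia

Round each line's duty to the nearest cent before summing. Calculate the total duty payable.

Line 1 (73.88, Ravland, 3,085 kg, £37,451.90):
Base rate for 73.88 is 30.5%.
Origin Ravland qualifies under the Pelena–Ravland agreement and 73.88 is covered: preferential rate 27% applies instead.
Duty = £37,451.90 × 27% = £10,112.01.
Line 2 (08.81, Bralovia, 3,465 kg, £776,853.00):
Base rate for 08.81 is 31%.
Duty = £776,853.00 × 31% = £240,824.43.
Line 3 (25.09, Solovia, 1,782 units, £226,171.44):
Base rate for 25.09 is 35%.
Duty = £226,171.44 × 35% = £79,160.00.
Line 4 (63.16, Solovia, 2,446 kg, £300,588.94):
Base rate for 63.16 is £1.38/kg.
Additional duty on 63.16 from Solovia: +68.2% ad valorem. Applied ad valorem rate = 68.2%.
Duty = £300,588.94 × 68.2% + 2,446 × £1.38 = £208,377.14.
Total = £10,112.01 + £240,824.43 + £79,160.00 + £208,377.14 = £538,473.58.

£538,473.58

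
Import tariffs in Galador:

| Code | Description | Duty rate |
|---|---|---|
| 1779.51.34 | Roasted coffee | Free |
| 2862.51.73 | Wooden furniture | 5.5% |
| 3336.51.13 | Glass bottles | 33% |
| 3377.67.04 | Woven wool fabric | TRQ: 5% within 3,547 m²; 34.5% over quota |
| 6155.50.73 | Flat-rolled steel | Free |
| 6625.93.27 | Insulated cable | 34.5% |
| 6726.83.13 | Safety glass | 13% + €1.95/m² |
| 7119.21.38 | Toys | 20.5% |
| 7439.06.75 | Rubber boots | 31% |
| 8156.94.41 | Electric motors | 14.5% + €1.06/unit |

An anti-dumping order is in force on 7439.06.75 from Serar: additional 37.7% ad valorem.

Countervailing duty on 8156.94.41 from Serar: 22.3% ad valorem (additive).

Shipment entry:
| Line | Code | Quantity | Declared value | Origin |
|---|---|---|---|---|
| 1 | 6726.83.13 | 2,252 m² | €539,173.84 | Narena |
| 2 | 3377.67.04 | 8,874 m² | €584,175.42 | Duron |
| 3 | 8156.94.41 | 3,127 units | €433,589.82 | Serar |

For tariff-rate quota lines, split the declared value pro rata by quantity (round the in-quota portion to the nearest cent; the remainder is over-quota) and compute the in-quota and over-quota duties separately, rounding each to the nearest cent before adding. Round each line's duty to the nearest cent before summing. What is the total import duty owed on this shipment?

€370,017.98

Line 1 (6726.83.13, Narena, 2,252 m², €539,173.84):
Base rate for 6726.83.13 is 13% + €1.95/m².
Duty = €539,173.84 × 13% + 2,252 × €1.95 = €74,484.00.
Line 2 (3377.67.04, Duron, 8,874 m², €584,175.42):
Code 3377.67.04 is under a tariff-rate quota (threshold 3,547 m²). In-quota: 3,547 m² at 5%; over-quota: 5,327 m² at 34.5%.
Pro-rata value split: in-quota = €584,175.42 × 3,547/8,874 = €233,499.01; over-quota = €584,175.42 − €233,499.01 = €350,676.41.
In-quota duty = €233,499.01 × 5% = €11,674.95. Over-quota duty = €350,676.41 × 34.5% = €120,983.36.
Line duty = €11,674.95 + €120,983.36 = €132,658.31.
Line 3 (8156.94.41, Serar, 3,127 units, €433,589.82):
Base rate for 8156.94.41 is 14.5% + €1.06/unit.
Additional duty on 8156.94.41 from Serar: +22.3%. Applied ad valorem rate: 14.5% + 22.3% = 36.8%.
Duty = €433,589.82 × 36.8% + 3,127 × €1.06 = €162,875.67.
Total = €74,484.00 + €132,658.31 + €162,875.67 = €370,017.98.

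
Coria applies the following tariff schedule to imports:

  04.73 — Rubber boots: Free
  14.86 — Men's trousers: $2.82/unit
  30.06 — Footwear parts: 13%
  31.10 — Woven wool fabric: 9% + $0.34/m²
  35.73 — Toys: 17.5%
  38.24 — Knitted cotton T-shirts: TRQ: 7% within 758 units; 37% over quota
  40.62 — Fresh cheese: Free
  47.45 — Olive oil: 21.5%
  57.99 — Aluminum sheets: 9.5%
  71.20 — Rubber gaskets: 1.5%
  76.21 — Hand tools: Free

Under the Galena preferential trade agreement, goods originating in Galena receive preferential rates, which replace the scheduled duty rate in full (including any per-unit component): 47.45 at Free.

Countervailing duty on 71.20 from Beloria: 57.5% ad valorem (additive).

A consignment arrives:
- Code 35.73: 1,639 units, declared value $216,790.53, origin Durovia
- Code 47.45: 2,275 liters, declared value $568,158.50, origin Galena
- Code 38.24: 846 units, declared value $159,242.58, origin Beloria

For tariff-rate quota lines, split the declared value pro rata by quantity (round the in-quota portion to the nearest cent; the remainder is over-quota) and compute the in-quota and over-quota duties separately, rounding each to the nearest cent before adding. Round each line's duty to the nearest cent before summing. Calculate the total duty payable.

Line 1 (35.73, Durovia, 1,639 units, $216,790.53):
Base rate for 35.73 is 17.5%.
Duty = $216,790.53 × 17.5% = $37,938.34.
Line 2 (47.45, Galena, 2,275 liters, $568,158.50):
Base rate for 47.45 is 21.5%.
Origin Galena qualifies under the Coria–Galena agreement and 47.45 is covered: preferential rate Free applies instead.
Duty = $568,158.50 × 0% = $0.00.
Line 3 (38.24, Beloria, 846 units, $159,242.58):
Code 38.24 is under a tariff-rate quota (threshold 758 units). In-quota: 758 units at 7%; over-quota: 88 units at 37%.
Pro-rata value split: in-quota = $159,242.58 × 758/846 = $142,678.34; over-quota = $159,242.58 − $142,678.34 = $16,564.24.
In-quota duty = $142,678.34 × 7% = $9,987.48. Over-quota duty = $16,564.24 × 37% = $6,128.77.
Line duty = $9,987.48 + $6,128.77 = $16,116.25.
Total = $37,938.34 + $0.00 + $16,116.25 = $54,054.59.

$54,054.59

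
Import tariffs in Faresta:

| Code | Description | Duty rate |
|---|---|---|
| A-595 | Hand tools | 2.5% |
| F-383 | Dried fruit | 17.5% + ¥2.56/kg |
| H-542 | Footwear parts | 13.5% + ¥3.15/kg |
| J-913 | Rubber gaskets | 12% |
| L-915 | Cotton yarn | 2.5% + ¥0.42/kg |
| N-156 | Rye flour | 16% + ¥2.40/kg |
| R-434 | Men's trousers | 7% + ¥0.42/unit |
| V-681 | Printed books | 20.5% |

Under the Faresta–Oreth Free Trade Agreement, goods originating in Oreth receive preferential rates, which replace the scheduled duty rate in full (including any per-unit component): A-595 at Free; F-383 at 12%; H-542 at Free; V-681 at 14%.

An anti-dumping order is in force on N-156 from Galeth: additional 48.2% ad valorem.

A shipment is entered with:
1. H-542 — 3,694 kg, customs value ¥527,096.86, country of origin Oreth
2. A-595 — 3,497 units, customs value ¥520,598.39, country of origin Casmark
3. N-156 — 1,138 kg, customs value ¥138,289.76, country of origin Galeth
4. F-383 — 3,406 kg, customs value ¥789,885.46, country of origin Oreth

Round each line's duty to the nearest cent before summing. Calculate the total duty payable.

Line 1 (H-542, Oreth, 3,694 kg, ¥527,096.86):
Base rate for H-542 is 13.5% + ¥3.15/kg.
Origin Oreth qualifies under the Faresta–Oreth agreement and H-542 is covered: preferential rate Free applies instead.
Duty = ¥527,096.86 × 0% = ¥0.00.
Line 2 (A-595, Casmark, 3,497 units, ¥520,598.39):
Base rate for A-595 is 2.5%.
A-595 has an FTA preferential rate, but origin Casmark is not Oreth; base rate stands.
Duty = ¥520,598.39 × 2.5% = ¥13,014.96.
Line 3 (N-156, Galeth, 1,138 kg, ¥138,289.76):
Base rate for N-156 is 16% + ¥2.40/kg.
Additional duty on N-156 from Galeth: +48.2%. Applied ad valorem rate: 16% + 48.2% = 64.2%.
Duty = ¥138,289.76 × 64.2% + 1,138 × ¥2.40 = ¥91,513.23.
Line 4 (F-383, Oreth, 3,406 kg, ¥789,885.46):
Base rate for F-383 is 17.5% + ¥2.56/kg.
Origin Oreth qualifies under the Faresta–Oreth agreement and F-383 is covered: preferential rate 12% applies instead.
Duty = ¥789,885.46 × 12% = ¥94,786.26.
Total = ¥0.00 + ¥13,014.96 + ¥91,513.23 + ¥94,786.26 = ¥199,314.45.

¥199,314.45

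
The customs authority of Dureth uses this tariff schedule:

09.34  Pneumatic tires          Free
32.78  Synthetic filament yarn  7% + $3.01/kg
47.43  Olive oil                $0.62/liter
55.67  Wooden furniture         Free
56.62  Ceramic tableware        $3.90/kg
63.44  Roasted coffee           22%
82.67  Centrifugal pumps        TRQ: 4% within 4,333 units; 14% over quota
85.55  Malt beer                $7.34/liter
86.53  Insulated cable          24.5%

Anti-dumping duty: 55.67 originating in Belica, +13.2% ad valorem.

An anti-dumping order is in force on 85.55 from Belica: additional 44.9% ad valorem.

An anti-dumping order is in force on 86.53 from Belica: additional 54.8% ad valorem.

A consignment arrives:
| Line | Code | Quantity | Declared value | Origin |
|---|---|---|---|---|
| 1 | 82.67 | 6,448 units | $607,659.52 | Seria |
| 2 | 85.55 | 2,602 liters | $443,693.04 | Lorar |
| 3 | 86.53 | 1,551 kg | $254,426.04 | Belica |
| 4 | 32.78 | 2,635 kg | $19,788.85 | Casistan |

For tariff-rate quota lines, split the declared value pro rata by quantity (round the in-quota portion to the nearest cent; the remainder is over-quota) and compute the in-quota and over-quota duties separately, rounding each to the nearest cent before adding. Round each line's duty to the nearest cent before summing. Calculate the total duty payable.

$274,413.24

Line 1 (82.67, Seria, 6,448 units, $607,659.52):
Code 82.67 is under a tariff-rate quota (threshold 4,333 units). In-quota: 4,333 units at 4%; over-quota: 2,115 units at 14%.
Pro-rata value split: in-quota = $607,659.52 × 4,333/6,448 = $408,341.92; over-quota = $607,659.52 − $408,341.92 = $199,317.60.
In-quota duty = $408,341.92 × 4% = $16,333.68. Over-quota duty = $199,317.60 × 14% = $27,904.46.
Line duty = $16,333.68 + $27,904.46 = $44,238.14.
Line 2 (85.55, Lorar, 2,602 liters, $443,693.04):
Base rate for 85.55 is $7.34/liter.
The additional-duty order on 85.55 targets Belica, not Lorar; it does not apply.
Duty = 2,602 × $7.34 = $19,098.68.
Line 3 (86.53, Belica, 1,551 kg, $254,426.04):
Base rate for 86.53 is 24.5%.
Additional duty on 86.53 from Belica: +54.8%. Applied ad valorem rate: 24.5% + 54.8% = 79.3%.
Duty = $254,426.04 × 79.3% = $201,759.85.
Line 4 (32.78, Casistan, 2,635 kg, $19,788.85):
Base rate for 32.78 is 7% + $3.01/kg.
Duty = $19,788.85 × 7% + 2,635 × $3.01 = $9,316.57.
Total = $44,238.14 + $19,098.68 + $201,759.85 + $9,316.57 = $274,413.24.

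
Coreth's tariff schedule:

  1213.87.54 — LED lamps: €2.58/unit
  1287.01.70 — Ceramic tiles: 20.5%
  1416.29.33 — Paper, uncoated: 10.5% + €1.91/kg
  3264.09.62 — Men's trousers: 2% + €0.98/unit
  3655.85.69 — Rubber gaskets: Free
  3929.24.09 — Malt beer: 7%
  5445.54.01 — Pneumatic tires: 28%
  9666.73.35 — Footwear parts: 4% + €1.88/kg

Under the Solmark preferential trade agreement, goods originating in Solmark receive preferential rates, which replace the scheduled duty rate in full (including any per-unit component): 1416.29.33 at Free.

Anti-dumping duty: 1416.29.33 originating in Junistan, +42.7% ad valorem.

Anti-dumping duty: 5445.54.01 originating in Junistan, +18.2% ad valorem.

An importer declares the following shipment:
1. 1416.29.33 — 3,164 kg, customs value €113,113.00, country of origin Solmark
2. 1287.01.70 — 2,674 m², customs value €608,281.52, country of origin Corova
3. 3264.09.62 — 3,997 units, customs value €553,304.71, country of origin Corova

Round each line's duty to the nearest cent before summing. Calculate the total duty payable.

€139,680.86

Line 1 (1416.29.33, Solmark, 3,164 kg, €113,113.00):
Base rate for 1416.29.33 is 10.5% + €1.91/kg.
Origin Solmark qualifies under the Coreth–Solmark agreement and 1416.29.33 is covered: preferential rate Free applies instead.
The additional-duty order on 1416.29.33 targets Junistan, not Solmark; it does not apply.
Duty = €113,113.00 × 0% = €0.00.
Line 2 (1287.01.70, Corova, 2,674 m², €608,281.52):
Base rate for 1287.01.70 is 20.5%.
Duty = €608,281.52 × 20.5% = €124,697.71.
Line 3 (3264.09.62, Corova, 3,997 units, €553,304.71):
Base rate for 3264.09.62 is 2% + €0.98/unit.
Duty = €553,304.71 × 2% + 3,997 × €0.98 = €14,983.15.
Total = €0.00 + €124,697.71 + €14,983.15 = €139,680.86.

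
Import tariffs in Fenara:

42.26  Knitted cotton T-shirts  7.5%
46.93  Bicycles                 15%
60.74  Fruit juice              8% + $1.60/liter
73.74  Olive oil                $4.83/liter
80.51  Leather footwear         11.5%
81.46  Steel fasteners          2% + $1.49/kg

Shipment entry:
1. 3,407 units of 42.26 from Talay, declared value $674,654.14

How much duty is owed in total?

Line 1 (42.26, Talay, 3,407 units, $674,654.14):
Base rate for 42.26 is 7.5%.
Duty = $674,654.14 × 7.5% = $50,599.06.

$50,599.06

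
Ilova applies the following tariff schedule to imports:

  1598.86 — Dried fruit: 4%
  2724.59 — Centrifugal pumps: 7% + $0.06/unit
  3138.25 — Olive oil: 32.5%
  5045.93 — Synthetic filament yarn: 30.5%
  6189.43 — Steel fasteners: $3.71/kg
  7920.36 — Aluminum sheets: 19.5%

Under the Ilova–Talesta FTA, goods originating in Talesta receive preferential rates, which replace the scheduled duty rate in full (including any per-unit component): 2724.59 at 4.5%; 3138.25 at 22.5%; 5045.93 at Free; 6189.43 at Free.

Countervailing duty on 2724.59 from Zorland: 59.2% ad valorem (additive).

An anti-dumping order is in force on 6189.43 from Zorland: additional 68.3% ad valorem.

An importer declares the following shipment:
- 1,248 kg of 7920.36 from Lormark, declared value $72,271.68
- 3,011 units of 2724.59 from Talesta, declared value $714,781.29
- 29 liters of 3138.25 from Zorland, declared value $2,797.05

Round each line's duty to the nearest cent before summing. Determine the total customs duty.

$47,167.18

Line 1 (7920.36, Lormark, 1,248 kg, $72,271.68):
Base rate for 7920.36 is 19.5%.
Duty = $72,271.68 × 19.5% = $14,092.98.
Line 2 (2724.59, Talesta, 3,011 units, $714,781.29):
Base rate for 2724.59 is 7% + $0.06/unit.
Origin Talesta qualifies under the Ilova–Talesta agreement and 2724.59 is covered: preferential rate 4.5% applies instead.
The additional-duty order on 2724.59 targets Zorland, not Talesta; it does not apply.
Duty = $714,781.29 × 4.5% = $32,165.16.
Line 3 (3138.25, Zorland, 29 liters, $2,797.05):
Base rate for 3138.25 is 32.5%.
3138.25 has an FTA preferential rate, but origin Zorland is not Talesta; base rate stands.
Duty = $2,797.05 × 32.5% = $909.04.
Total = $14,092.98 + $32,165.16 + $909.04 = $47,167.18.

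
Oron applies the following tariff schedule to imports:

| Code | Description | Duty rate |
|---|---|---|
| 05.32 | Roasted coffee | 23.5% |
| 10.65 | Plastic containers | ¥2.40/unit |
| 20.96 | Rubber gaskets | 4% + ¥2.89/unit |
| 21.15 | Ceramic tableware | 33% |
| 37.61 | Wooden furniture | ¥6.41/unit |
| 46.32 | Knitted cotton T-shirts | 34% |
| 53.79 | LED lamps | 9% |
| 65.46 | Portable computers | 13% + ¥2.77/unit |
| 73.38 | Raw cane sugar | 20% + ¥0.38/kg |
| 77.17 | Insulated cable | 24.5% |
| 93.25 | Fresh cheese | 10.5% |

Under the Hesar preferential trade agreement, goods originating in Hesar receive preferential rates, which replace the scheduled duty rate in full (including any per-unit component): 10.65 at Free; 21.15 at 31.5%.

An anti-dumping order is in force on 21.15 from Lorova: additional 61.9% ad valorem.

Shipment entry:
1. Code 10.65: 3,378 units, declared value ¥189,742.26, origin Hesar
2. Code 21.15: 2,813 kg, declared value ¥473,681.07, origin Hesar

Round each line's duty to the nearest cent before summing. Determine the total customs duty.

Line 1 (10.65, Hesar, 3,378 units, ¥189,742.26):
Base rate for 10.65 is ¥2.40/unit.
Origin Hesar qualifies under the Oron–Hesar agreement and 10.65 is covered: preferential rate Free applies instead.
Duty = ¥189,742.26 × 0% = ¥0.00.
Line 2 (21.15, Hesar, 2,813 kg, ¥473,681.07):
Base rate for 21.15 is 33%.
Origin Hesar qualifies under the Oron–Hesar agreement and 21.15 is covered: preferential rate 31.5% applies instead.
The additional-duty order on 21.15 targets Lorova, not Hesar; it does not apply.
Duty = ¥473,681.07 × 31.5% = ¥149,209.54.
Total = ¥0.00 + ¥149,209.54 = ¥149,209.54.

¥149,209.54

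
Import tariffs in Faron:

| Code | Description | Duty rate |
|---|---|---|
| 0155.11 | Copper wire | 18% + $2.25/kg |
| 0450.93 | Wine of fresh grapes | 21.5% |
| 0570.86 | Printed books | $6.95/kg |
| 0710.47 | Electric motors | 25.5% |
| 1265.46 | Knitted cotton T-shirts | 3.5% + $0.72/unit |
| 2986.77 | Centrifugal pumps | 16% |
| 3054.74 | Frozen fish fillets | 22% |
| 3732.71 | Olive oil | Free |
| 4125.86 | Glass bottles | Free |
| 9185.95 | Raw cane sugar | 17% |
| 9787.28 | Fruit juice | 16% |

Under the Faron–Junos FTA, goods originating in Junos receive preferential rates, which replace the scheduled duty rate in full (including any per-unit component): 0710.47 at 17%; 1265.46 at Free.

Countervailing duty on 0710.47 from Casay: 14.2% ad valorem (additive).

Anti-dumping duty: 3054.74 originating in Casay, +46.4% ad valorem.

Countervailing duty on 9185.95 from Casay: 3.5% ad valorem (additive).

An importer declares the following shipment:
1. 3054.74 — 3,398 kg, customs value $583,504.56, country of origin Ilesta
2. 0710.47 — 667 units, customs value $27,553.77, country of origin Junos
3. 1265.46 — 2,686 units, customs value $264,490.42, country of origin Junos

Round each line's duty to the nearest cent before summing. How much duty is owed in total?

$133,055.14

Line 1 (3054.74, Ilesta, 3,398 kg, $583,504.56):
Base rate for 3054.74 is 22%.
The additional-duty order on 3054.74 targets Casay, not Ilesta; it does not apply.
Duty = $583,504.56 × 22% = $128,371.00.
Line 2 (0710.47, Junos, 667 units, $27,553.77):
Base rate for 0710.47 is 25.5%.
Origin Junos qualifies under the Faron–Junos agreement and 0710.47 is covered: preferential rate 17% applies instead.
The additional-duty order on 0710.47 targets Casay, not Junos; it does not apply.
Duty = $27,553.77 × 17% = $4,684.14.
Line 3 (1265.46, Junos, 2,686 units, $264,490.42):
Base rate for 1265.46 is 3.5% + $0.72/unit.
Origin Junos qualifies under the Faron–Junos agreement and 1265.46 is covered: preferential rate Free applies instead.
Duty = $264,490.42 × 0% = $0.00.
Total = $128,371.00 + $4,684.14 + $0.00 = $133,055.14.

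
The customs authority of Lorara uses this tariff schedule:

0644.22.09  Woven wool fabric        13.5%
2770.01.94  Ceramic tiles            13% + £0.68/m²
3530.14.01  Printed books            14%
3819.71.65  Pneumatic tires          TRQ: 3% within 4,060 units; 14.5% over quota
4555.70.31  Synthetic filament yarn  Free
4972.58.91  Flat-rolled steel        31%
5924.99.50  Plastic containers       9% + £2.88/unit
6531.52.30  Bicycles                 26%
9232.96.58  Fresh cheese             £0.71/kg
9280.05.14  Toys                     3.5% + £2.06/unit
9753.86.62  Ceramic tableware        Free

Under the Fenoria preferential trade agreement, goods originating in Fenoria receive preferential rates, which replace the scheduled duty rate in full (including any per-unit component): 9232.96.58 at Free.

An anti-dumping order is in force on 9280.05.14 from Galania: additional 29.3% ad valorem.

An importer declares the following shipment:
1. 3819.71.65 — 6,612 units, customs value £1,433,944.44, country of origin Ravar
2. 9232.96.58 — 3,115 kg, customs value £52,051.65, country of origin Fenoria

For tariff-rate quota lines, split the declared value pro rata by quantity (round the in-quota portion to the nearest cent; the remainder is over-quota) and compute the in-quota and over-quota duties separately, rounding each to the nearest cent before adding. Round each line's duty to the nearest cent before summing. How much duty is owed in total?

£106,665.34

Line 1 (3819.71.65, Ravar, 6,612 units, £1,433,944.44):
Code 3819.71.65 is under a tariff-rate quota (threshold 4,060 units). In-quota: 4,060 units at 3%; over-quota: 2,552 units at 14.5%.
Pro-rata value split: in-quota = £1,433,944.44 × 4,060/6,612 = £880,492.20; over-quota = £1,433,944.44 − £880,492.20 = £553,452.24.
In-quota duty = £880,492.20 × 3% = £26,414.77. Over-quota duty = £553,452.24 × 14.5% = £80,250.57.
Line duty = £26,414.77 + £80,250.57 = £106,665.34.
Line 2 (9232.96.58, Fenoria, 3,115 kg, £52,051.65):
Base rate for 9232.96.58 is £0.71/kg.
Origin Fenoria qualifies under the Lorara–Fenoria agreement and 9232.96.58 is covered: preferential rate Free applies instead.
Duty = £52,051.65 × 0% = £0.00.
Total = £106,665.34 + £0.00 = £106,665.34.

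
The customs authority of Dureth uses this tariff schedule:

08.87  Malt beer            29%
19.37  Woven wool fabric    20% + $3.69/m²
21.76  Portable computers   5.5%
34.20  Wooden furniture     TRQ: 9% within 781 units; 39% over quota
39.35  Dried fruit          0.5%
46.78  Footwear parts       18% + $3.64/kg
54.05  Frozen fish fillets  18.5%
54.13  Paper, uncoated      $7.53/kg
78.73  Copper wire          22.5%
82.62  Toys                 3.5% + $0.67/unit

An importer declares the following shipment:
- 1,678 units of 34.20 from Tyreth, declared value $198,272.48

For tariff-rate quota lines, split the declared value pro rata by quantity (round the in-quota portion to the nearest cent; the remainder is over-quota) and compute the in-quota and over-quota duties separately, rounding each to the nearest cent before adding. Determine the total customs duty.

$49,641.38

Line 1 (34.20, Tyreth, 1,678 units, $198,272.48):
Code 34.20 is under a tariff-rate quota (threshold 781 units). In-quota: 781 units at 9%; over-quota: 897 units at 39%.
Pro-rata value split: in-quota = $198,272.48 × 781/1,678 = $92,282.96; over-quota = $198,272.48 − $92,282.96 = $105,989.52.
In-quota duty = $92,282.96 × 9% = $8,305.47. Over-quota duty = $105,989.52 × 39% = $41,335.91.
Line duty = $8,305.47 + $41,335.91 = $49,641.38.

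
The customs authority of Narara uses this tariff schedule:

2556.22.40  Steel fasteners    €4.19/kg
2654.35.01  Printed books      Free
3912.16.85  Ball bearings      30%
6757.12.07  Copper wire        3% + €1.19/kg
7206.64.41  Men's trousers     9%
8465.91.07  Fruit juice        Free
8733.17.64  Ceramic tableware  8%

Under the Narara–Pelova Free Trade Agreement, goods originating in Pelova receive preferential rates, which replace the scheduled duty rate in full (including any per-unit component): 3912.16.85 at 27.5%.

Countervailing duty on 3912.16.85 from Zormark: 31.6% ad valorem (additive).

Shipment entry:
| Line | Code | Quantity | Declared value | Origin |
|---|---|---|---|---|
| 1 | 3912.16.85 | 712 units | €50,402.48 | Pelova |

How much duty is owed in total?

€13,860.68

Line 1 (3912.16.85, Pelova, 712 units, €50,402.48):
Base rate for 3912.16.85 is 30%.
Origin Pelova qualifies under the Narara–Pelova agreement and 3912.16.85 is covered: preferential rate 27.5% applies instead.
The additional-duty order on 3912.16.85 targets Zormark, not Pelova; it does not apply.
Duty = €50,402.48 × 27.5% = €13,860.68.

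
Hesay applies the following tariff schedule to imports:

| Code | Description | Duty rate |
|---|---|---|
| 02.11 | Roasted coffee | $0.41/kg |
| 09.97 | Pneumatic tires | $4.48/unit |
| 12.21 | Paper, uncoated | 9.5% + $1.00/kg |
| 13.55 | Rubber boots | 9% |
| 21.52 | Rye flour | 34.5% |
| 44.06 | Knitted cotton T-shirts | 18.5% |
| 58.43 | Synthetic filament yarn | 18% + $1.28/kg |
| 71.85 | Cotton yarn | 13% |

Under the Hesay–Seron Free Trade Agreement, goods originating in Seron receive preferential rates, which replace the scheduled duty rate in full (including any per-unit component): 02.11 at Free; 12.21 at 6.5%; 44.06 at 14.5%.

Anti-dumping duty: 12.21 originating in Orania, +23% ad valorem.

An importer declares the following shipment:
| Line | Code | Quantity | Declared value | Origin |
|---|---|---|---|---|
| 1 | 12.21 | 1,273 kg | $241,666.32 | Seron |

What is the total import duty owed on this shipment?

Line 1 (12.21, Seron, 1,273 kg, $241,666.32):
Base rate for 12.21 is 9.5% + $1.00/kg.
Origin Seron qualifies under the Hesay–Seron agreement and 12.21 is covered: preferential rate 6.5% applies instead.
The additional-duty order on 12.21 targets Orania, not Seron; it does not apply.
Duty = $241,666.32 × 6.5% = $15,708.31.

$15,708.31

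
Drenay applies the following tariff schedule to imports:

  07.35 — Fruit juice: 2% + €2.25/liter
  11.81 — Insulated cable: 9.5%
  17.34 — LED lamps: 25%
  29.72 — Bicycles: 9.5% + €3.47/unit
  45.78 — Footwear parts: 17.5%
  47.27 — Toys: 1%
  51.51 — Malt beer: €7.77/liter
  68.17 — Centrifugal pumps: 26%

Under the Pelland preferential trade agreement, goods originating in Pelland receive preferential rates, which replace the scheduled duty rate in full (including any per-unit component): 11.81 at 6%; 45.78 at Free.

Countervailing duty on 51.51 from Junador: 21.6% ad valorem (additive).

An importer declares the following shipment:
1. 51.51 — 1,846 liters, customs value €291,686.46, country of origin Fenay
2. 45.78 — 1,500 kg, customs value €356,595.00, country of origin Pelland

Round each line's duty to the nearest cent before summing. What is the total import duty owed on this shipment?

€14,343.42

Line 1 (51.51, Fenay, 1,846 liters, €291,686.46):
Base rate for 51.51 is €7.77/liter.
The additional-duty order on 51.51 targets Junador, not Fenay; it does not apply.
Duty = 1,846 × €7.77 = €14,343.42.
Line 2 (45.78, Pelland, 1,500 kg, €356,595.00):
Base rate for 45.78 is 17.5%.
Origin Pelland qualifies under the Drenay–Pelland agreement and 45.78 is covered: preferential rate Free applies instead.
Duty = €356,595.00 × 0% = €0.00.
Total = €14,343.42 + €0.00 = €14,343.42.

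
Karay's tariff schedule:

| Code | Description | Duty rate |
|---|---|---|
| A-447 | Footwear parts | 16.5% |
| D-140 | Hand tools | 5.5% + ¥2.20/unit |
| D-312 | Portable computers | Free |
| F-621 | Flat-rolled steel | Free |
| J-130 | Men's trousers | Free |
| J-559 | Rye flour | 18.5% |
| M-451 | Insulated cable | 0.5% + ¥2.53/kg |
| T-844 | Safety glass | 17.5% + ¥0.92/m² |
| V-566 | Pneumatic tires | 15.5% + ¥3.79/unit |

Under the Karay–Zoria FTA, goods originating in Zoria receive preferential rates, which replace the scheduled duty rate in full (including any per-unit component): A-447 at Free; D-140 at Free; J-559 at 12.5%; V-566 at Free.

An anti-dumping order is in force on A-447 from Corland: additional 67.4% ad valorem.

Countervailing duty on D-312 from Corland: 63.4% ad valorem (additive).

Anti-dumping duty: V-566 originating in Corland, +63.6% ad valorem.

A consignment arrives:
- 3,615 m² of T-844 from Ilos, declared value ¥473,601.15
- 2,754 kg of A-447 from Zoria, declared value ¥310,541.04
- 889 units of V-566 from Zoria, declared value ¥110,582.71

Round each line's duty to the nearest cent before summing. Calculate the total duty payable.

¥86,206.00

Line 1 (T-844, Ilos, 3,615 m², ¥473,601.15):
Base rate for T-844 is 17.5% + ¥0.92/m².
Duty = ¥473,601.15 × 17.5% + 3,615 × ¥0.92 = ¥86,206.00.
Line 2 (A-447, Zoria, 2,754 kg, ¥310,541.04):
Base rate for A-447 is 16.5%.
Origin Zoria qualifies under the Karay–Zoria agreement and A-447 is covered: preferential rate Free applies instead.
The additional-duty order on A-447 targets Corland, not Zoria; it does not apply.
Duty = ¥310,541.04 × 0% = ¥0.00.
Line 3 (V-566, Zoria, 889 units, ¥110,582.71):
Base rate for V-566 is 15.5% + ¥3.79/unit.
Origin Zoria qualifies under the Karay–Zoria agreement and V-566 is covered: preferential rate Free applies instead.
The additional-duty order on V-566 targets Corland, not Zoria; it does not apply.
Duty = ¥110,582.71 × 0% = ¥0.00.
Total = ¥86,206.00 + ¥0.00 + ¥0.00 = ¥86,206.00.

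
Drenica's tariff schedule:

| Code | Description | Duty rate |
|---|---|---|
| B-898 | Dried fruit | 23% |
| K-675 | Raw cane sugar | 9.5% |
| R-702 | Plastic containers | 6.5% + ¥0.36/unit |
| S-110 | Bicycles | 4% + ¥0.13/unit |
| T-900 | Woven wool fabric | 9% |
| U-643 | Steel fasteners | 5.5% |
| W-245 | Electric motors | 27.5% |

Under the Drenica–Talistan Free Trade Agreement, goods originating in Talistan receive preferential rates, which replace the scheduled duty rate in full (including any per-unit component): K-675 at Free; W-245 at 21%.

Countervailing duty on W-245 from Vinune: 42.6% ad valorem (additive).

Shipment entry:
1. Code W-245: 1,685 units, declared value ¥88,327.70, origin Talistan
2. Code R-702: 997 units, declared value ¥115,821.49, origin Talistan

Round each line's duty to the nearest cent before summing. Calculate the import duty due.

Line 1 (W-245, Talistan, 1,685 units, ¥88,327.70):
Base rate for W-245 is 27.5%.
Origin Talistan qualifies under the Drenica–Talistan agreement and W-245 is covered: preferential rate 21% applies instead.
The additional-duty order on W-245 targets Vinune, not Talistan; it does not apply.
Duty = ¥88,327.70 × 21% = ¥18,548.82.
Line 2 (R-702, Talistan, 997 units, ¥115,821.49):
Base rate for R-702 is 6.5% + ¥0.36/unit.
Origin Talistan is the FTA partner but R-702 is not on the preference list; base rate stands.
Duty = ¥115,821.49 × 6.5% + 997 × ¥0.36 = ¥7,887.32.
Total = ¥18,548.82 + ¥7,887.32 = ¥26,436.14.

¥26,436.14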